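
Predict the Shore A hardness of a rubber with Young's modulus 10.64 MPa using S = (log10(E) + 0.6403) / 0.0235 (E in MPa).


log10(E) = 0.0235*S - 0.6403  =>  S = (log10(E) + 0.6403) / 0.0235
log10(10.64) = 1.026942
S = (1.026942 + 0.6403) / 0.0235 = 1.667242 / 0.0235
S = 70.9

Shore A = 70.9


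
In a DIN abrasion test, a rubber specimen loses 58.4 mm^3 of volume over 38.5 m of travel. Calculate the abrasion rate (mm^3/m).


Rate = volume_loss / distance
= 58.4 / 38.5
= 1.517 mm^3/m

1.517 mm^3/m


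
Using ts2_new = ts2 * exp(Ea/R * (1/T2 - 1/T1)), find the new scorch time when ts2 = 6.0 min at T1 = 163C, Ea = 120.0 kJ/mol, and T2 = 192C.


Convert temperatures: T1 = 163 + 273.15 = 436.15 K, T2 = 192 + 273.15 = 465.15 K
ts2_new = 6.0 * exp(120000 / 8.314 * (1/465.15 - 1/436.15))
1/T2 - 1/T1 = -1.4295e-04
ts2_new = 0.76 min

0.76 min


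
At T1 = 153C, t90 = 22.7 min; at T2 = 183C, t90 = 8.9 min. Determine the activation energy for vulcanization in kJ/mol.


T1 = 426.15 K, T2 = 456.15 K
1/T1 - 1/T2 = 1.5433e-04
ln(t1/t2) = ln(22.7/8.9) = 0.9363
Ea = 8.314 * 0.9363 / 1.5433e-04 = 50440.6055 J/mol
Ea = 50.44 kJ/mol

50.44 kJ/mol


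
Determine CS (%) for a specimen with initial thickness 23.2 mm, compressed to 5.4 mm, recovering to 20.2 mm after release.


CS = (t0 - recovered) / (t0 - ts) * 100
= (23.2 - 20.2) / (23.2 - 5.4) * 100
= 3.0 / 17.8 * 100
= 16.9%

16.9%


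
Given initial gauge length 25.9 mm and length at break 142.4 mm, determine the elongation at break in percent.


Elongation = (Lf - L0) / L0 * 100
= (142.4 - 25.9) / 25.9 * 100
= 116.5 / 25.9 * 100
= 449.8%

449.8%


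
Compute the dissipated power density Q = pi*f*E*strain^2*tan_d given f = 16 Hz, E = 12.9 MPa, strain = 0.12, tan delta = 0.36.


Q = pi * f * E * strain^2 * tan_d
= pi * 16 * 12.9 * 0.12^2 * 0.36
= pi * 16 * 12.9 * 0.0144 * 0.36
= 3.3614

Q = 3.3614


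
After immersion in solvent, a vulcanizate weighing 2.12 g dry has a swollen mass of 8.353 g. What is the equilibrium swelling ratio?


Q = W_swollen / W_dry
Q = 8.353 / 2.12
Q = 3.94

Q = 3.94


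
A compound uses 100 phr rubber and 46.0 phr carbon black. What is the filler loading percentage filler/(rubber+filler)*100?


Filler % = filler / (rubber + filler) * 100
= 46.0 / (100 + 46.0) * 100
= 46.0 / 146.0 * 100
= 31.51%

31.51%


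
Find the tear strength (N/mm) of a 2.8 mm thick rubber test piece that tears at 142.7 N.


Tear strength = force / thickness
= 142.7 / 2.8
= 50.96 N/mm

50.96 N/mm


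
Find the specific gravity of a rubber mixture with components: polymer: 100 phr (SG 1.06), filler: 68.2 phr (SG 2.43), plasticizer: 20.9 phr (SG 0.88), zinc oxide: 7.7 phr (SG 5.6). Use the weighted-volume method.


Sum of weights = 196.8
Volume contributions:
  polymer: 100/1.06 = 94.3396
  filler: 68.2/2.43 = 28.0658
  plasticizer: 20.9/0.88 = 23.7500
  zinc oxide: 7.7/5.6 = 1.3750
Sum of volumes = 147.5305
SG = 196.8 / 147.5305 = 1.334

SG = 1.334


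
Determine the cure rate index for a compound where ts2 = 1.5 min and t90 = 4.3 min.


CRI = 100 / (t90 - ts2)
= 100 / (4.3 - 1.5)
= 100 / 2.8
= 35.71 min^-1

35.71 min^-1


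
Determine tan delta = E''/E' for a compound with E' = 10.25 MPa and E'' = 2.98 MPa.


tan delta = E'' / E'
= 2.98 / 10.25
= 0.2907

tan delta = 0.2907


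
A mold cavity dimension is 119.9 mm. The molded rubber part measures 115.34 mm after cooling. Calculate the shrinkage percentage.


Shrinkage = (mold - part) / mold * 100
= (119.9 - 115.34) / 119.9 * 100
= 4.56 / 119.9 * 100
= 3.8%

3.8%


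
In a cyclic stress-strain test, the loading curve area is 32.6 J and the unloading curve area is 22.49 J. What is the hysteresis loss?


Hysteresis loss = loading - unloading
= 32.6 - 22.49
= 10.11 J

10.11 J


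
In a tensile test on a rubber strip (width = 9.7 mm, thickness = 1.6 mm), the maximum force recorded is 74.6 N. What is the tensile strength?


Area = width * thickness = 9.7 * 1.6 = 15.52 mm^2
TS = force / area = 74.6 / 15.52 = 4.81 MPa

4.81 MPa


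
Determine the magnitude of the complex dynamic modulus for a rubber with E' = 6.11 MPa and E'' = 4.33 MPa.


|E*| = sqrt(E'^2 + E''^2)
= sqrt(6.11^2 + 4.33^2)
= sqrt(37.3321 + 18.7489)
= 7.489 MPa

7.489 MPa


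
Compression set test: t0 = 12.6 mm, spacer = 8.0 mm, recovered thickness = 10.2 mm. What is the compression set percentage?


CS = (t0 - recovered) / (t0 - ts) * 100
= (12.6 - 10.2) / (12.6 - 8.0) * 100
= 2.4 / 4.6 * 100
= 52.2%

52.2%


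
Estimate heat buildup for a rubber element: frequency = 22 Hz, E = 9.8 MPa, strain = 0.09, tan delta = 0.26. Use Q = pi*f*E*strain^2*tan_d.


Q = pi * f * E * strain^2 * tan_d
= pi * 22 * 9.8 * 0.09^2 * 0.26
= pi * 22 * 9.8 * 0.0081 * 0.26
= 1.4265

Q = 1.4265


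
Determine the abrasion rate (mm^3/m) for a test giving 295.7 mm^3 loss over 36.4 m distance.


Rate = volume_loss / distance
= 295.7 / 36.4
= 8.124 mm^3/m

8.124 mm^3/m


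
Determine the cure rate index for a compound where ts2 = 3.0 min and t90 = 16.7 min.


CRI = 100 / (t90 - ts2)
= 100 / (16.7 - 3.0)
= 100 / 13.7
= 7.3 min^-1

7.3 min^-1


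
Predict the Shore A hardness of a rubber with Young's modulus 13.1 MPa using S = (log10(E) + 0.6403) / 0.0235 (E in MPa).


log10(E) = 0.0235*S - 0.6403  =>  S = (log10(E) + 0.6403) / 0.0235
log10(13.1) = 1.117271
S = (1.117271 + 0.6403) / 0.0235 = 1.757571 / 0.0235
S = 74.8

Shore A = 74.8


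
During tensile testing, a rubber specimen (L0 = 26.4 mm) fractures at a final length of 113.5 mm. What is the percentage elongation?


Elongation = (Lf - L0) / L0 * 100
= (113.5 - 26.4) / 26.4 * 100
= 87.1 / 26.4 * 100
= 329.9%

329.9%


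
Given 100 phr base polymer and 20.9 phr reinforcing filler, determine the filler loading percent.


Filler % = filler / (rubber + filler) * 100
= 20.9 / (100 + 20.9) * 100
= 20.9 / 120.9 * 100
= 17.29%

17.29%


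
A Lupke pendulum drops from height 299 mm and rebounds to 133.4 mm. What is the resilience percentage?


Resilience = h_rebound / h_drop * 100
= 133.4 / 299 * 100
= 44.6%

44.6%


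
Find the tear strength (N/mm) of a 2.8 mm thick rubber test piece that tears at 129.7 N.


Tear strength = force / thickness
= 129.7 / 2.8
= 46.32 N/mm

46.32 N/mm


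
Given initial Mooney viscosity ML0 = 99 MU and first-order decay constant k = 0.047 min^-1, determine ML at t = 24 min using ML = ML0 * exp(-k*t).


ML = ML0 * exp(-k * t)
ML = 99 * exp(-0.047 * 24)
ML = 99 * 0.3237
ML = 32.04 MU

32.04 MU


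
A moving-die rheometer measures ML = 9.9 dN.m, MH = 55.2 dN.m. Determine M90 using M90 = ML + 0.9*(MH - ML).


M90 = ML + 0.9 * (MH - ML)
M90 = 9.9 + 0.9 * (55.2 - 9.9)
M90 = 9.9 + 0.9 * 45.3
M90 = 50.67 dN.m

50.67 dN.m


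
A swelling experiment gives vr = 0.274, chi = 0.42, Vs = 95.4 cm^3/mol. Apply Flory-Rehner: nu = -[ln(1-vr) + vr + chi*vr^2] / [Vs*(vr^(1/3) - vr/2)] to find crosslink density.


ln(1 - vr) = ln(1 - 0.274) = -0.3202
Numerator = -((-0.3202) + 0.274 + 0.42 * 0.274^2) = 0.0147
Denominator = 95.4 * (0.274^(1/3) - 0.274/2) = 48.8931
nu = 0.0147 / 48.8931 = 3.0011e-04 mol/cm^3

3.0011e-04 mol/cm^3


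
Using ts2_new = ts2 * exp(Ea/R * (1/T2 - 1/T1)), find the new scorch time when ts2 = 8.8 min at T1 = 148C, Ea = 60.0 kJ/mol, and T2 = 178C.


Convert temperatures: T1 = 148 + 273.15 = 421.15 K, T2 = 178 + 273.15 = 451.15 K
ts2_new = 8.8 * exp(60000 / 8.314 * (1/451.15 - 1/421.15))
1/T2 - 1/T1 = -1.5789e-04
ts2_new = 2.82 min

2.82 min


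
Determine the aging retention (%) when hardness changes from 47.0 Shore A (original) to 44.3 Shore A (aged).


Retention = aged / original * 100
= 44.3 / 47.0 * 100
= 94.3%

94.3%


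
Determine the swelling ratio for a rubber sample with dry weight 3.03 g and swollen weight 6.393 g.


Q = W_swollen / W_dry
Q = 6.393 / 3.03
Q = 2.11

Q = 2.11


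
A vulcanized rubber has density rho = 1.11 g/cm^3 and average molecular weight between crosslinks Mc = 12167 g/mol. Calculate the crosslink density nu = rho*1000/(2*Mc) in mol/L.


nu = rho * 1000 / (2 * Mc)
nu = 1.11 * 1000 / (2 * 12167)
nu = 1110.0 / 24334
nu = 0.0456 mol/L

0.0456 mol/L


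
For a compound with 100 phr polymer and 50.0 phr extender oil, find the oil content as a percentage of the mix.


Oil % = oil / (100 + oil) * 100
= 50.0 / (100 + 50.0) * 100
= 50.0 / 150.0 * 100
= 33.33%

33.33%


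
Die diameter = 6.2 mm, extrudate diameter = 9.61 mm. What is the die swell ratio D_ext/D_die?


Die swell ratio = D_extrudate / D_die
= 9.61 / 6.2
= 1.55

Die swell = 1.55


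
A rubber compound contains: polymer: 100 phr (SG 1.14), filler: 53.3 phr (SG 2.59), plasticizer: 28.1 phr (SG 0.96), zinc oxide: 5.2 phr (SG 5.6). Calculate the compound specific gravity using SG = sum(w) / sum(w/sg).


Sum of weights = 186.6
Volume contributions:
  polymer: 100/1.14 = 87.7193
  filler: 53.3/2.59 = 20.5792
  plasticizer: 28.1/0.96 = 29.2708
  zinc oxide: 5.2/5.6 = 0.9286
Sum of volumes = 138.4979
SG = 186.6 / 138.4979 = 1.347

SG = 1.347


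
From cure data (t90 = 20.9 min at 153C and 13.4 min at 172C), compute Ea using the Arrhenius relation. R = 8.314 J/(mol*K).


T1 = 426.15 K, T2 = 445.15 K
1/T1 - 1/T2 = 1.0016e-04
ln(t1/t2) = ln(20.9/13.4) = 0.4445
Ea = 8.314 * 0.4445 / 1.0016e-04 = 36897.0491 J/mol
Ea = 36.9 kJ/mol

36.9 kJ/mol


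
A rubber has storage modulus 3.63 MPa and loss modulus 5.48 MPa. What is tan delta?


tan delta = E'' / E'
= 5.48 / 3.63
= 1.5096

tan delta = 1.5096


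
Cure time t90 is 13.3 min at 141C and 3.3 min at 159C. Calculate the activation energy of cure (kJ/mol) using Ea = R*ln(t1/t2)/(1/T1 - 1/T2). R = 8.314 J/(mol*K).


T1 = 414.15 K, T2 = 432.15 K
1/T1 - 1/T2 = 1.0057e-04
ln(t1/t2) = ln(13.3/3.3) = 1.3938
Ea = 8.314 * 1.3938 / 1.0057e-04 = 115224.0430 J/mol
Ea = 115.22 kJ/mol

115.22 kJ/mol


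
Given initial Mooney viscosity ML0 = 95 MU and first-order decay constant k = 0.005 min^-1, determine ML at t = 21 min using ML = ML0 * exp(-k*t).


ML = ML0 * exp(-k * t)
ML = 95 * exp(-0.005 * 21)
ML = 95 * 0.9003
ML = 85.53 MU

85.53 MU


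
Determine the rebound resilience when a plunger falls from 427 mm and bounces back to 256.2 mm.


Resilience = h_rebound / h_drop * 100
= 256.2 / 427 * 100
= 60.0%

60.0%


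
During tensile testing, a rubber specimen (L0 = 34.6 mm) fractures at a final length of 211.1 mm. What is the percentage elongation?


Elongation = (Lf - L0) / L0 * 100
= (211.1 - 34.6) / 34.6 * 100
= 176.5 / 34.6 * 100
= 510.1%

510.1%


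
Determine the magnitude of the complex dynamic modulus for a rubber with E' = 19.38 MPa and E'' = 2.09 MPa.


|E*| = sqrt(E'^2 + E''^2)
= sqrt(19.38^2 + 2.09^2)
= sqrt(375.5844 + 4.3681)
= 19.492 MPa

19.492 MPa


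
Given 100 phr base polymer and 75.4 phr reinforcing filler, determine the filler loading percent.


Filler % = filler / (rubber + filler) * 100
= 75.4 / (100 + 75.4) * 100
= 75.4 / 175.4 * 100
= 42.99%

42.99%


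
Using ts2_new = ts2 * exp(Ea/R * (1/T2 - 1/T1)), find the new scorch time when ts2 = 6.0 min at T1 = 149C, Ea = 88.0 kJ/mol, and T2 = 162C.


Convert temperatures: T1 = 149 + 273.15 = 422.15 K, T2 = 162 + 273.15 = 435.15 K
ts2_new = 6.0 * exp(88000 / 8.314 * (1/435.15 - 1/422.15))
1/T2 - 1/T1 = -7.0768e-05
ts2_new = 2.84 min

2.84 min


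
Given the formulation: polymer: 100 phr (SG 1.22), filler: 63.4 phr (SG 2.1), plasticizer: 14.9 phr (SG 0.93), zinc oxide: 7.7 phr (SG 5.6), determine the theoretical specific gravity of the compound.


Sum of weights = 186.0
Volume contributions:
  polymer: 100/1.22 = 81.9672
  filler: 63.4/2.1 = 30.1905
  plasticizer: 14.9/0.93 = 16.0215
  zinc oxide: 7.7/5.6 = 1.3750
Sum of volumes = 129.5542
SG = 186.0 / 129.5542 = 1.436

SG = 1.436


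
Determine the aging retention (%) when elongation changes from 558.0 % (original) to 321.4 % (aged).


Retention = aged / original * 100
= 321.4 / 558.0 * 100
= 57.6%

57.6%


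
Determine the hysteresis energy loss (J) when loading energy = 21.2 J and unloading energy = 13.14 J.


Hysteresis loss = loading - unloading
= 21.2 - 13.14
= 8.06 J

8.06 J


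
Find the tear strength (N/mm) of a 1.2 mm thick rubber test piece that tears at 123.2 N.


Tear strength = force / thickness
= 123.2 / 1.2
= 102.67 N/mm

102.67 N/mm


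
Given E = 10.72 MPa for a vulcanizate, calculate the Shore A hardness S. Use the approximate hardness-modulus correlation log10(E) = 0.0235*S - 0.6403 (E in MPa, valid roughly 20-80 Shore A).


log10(E) = 0.0235*S - 0.6403  =>  S = (log10(E) + 0.6403) / 0.0235
log10(10.72) = 1.030195
S = (1.030195 + 0.6403) / 0.0235 = 1.670495 / 0.0235
S = 71.1

Shore A = 71.1


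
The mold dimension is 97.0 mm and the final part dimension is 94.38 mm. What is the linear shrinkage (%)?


Shrinkage = (mold - part) / mold * 100
= (97.0 - 94.38) / 97.0 * 100
= 2.62 / 97.0 * 100
= 2.7%

2.7%


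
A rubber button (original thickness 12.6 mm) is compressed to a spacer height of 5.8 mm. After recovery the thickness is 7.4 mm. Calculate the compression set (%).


CS = (t0 - recovered) / (t0 - ts) * 100
= (12.6 - 7.4) / (12.6 - 5.8) * 100
= 5.2 / 6.8 * 100
= 76.5%

76.5%


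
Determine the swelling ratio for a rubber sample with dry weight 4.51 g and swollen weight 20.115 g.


Q = W_swollen / W_dry
Q = 20.115 / 4.51
Q = 4.46

Q = 4.46


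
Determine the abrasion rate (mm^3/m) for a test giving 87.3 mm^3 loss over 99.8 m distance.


Rate = volume_loss / distance
= 87.3 / 99.8
= 0.875 mm^3/m

0.875 mm^3/m


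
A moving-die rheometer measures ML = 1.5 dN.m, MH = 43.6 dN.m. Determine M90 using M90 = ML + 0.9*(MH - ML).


M90 = ML + 0.9 * (MH - ML)
M90 = 1.5 + 0.9 * (43.6 - 1.5)
M90 = 1.5 + 0.9 * 42.1
M90 = 39.39 dN.m

39.39 dN.m


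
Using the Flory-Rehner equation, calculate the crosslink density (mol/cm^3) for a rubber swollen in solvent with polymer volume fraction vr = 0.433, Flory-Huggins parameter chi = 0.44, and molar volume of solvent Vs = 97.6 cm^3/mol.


ln(1 - vr) = ln(1 - 0.433) = -0.5674
Numerator = -((-0.5674) + 0.433 + 0.44 * 0.433^2) = 0.0519
Denominator = 97.6 * (0.433^(1/3) - 0.433/2) = 52.7075
nu = 0.0519 / 52.7075 = 9.8470e-04 mol/cm^3

9.8470e-04 mol/cm^3


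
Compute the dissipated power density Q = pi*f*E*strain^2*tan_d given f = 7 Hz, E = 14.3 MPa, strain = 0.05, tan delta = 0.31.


Q = pi * f * E * strain^2 * tan_d
= pi * 7 * 14.3 * 0.05^2 * 0.31
= pi * 7 * 14.3 * 0.0025 * 0.31
= 0.2437

Q = 0.2437


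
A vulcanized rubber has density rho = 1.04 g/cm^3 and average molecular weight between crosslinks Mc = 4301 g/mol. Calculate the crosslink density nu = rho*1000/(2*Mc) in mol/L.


nu = rho * 1000 / (2 * Mc)
nu = 1.04 * 1000 / (2 * 4301)
nu = 1040.0 / 8602
nu = 0.1209 mol/L

0.1209 mol/L


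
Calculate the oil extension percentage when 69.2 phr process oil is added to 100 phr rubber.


Oil % = oil / (100 + oil) * 100
= 69.2 / (100 + 69.2) * 100
= 69.2 / 169.2 * 100
= 40.9%

40.9%


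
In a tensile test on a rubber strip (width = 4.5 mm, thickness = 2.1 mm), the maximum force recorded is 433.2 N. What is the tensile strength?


Area = width * thickness = 4.5 * 2.1 = 9.45 mm^2
TS = force / area = 433.2 / 9.45 = 45.84 MPa

45.84 MPa


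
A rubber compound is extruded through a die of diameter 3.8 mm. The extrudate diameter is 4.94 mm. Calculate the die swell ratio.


Die swell ratio = D_extrudate / D_die
= 4.94 / 3.8
= 1.3

Die swell = 1.3


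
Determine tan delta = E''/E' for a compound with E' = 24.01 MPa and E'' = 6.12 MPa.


tan delta = E'' / E'
= 6.12 / 24.01
= 0.2549

tan delta = 0.2549


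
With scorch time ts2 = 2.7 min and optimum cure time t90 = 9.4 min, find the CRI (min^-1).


CRI = 100 / (t90 - ts2)
= 100 / (9.4 - 2.7)
= 100 / 6.7
= 14.93 min^-1

14.93 min^-1


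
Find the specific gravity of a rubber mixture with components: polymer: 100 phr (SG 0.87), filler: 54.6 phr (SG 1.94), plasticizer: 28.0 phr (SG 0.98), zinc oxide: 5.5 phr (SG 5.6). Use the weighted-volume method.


Sum of weights = 188.1
Volume contributions:
  polymer: 100/0.87 = 114.9425
  filler: 54.6/1.94 = 28.1443
  plasticizer: 28.0/0.98 = 28.5714
  zinc oxide: 5.5/5.6 = 0.9821
Sum of volumes = 172.6404
SG = 188.1 / 172.6404 = 1.09

SG = 1.09


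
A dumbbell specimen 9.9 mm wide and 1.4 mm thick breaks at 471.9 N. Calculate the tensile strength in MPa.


Area = width * thickness = 9.9 * 1.4 = 13.86 mm^2
TS = force / area = 471.9 / 13.86 = 34.05 MPa

34.05 MPa


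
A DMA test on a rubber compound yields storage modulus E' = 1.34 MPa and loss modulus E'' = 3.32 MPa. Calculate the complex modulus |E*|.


|E*| = sqrt(E'^2 + E''^2)
= sqrt(1.34^2 + 3.32^2)
= sqrt(1.7956 + 11.0224)
= 3.58 MPa

3.58 MPa


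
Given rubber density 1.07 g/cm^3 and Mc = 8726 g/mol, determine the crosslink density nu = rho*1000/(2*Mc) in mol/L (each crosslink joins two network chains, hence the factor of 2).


nu = rho * 1000 / (2 * Mc)
nu = 1.07 * 1000 / (2 * 8726)
nu = 1070.0 / 17452
nu = 0.0613 mol/L

0.0613 mol/L


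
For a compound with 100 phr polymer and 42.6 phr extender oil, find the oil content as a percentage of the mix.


Oil % = oil / (100 + oil) * 100
= 42.6 / (100 + 42.6) * 100
= 42.6 / 142.6 * 100
= 29.87%

29.87%


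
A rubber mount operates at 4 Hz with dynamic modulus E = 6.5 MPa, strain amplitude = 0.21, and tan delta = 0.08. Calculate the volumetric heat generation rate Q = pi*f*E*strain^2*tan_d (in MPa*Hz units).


Q = pi * f * E * strain^2 * tan_d
= pi * 4 * 6.5 * 0.21^2 * 0.08
= pi * 4 * 6.5 * 0.0441 * 0.08
= 0.2882

Q = 0.2882


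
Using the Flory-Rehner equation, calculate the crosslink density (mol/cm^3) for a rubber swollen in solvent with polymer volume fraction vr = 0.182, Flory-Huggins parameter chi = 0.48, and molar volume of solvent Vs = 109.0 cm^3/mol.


ln(1 - vr) = ln(1 - 0.182) = -0.2009
Numerator = -((-0.2009) + 0.182 + 0.48 * 0.182^2) = 0.0030
Denominator = 109.0 * (0.182^(1/3) - 0.182/2) = 51.8519
nu = 0.0030 / 51.8519 = 5.7730e-05 mol/cm^3

5.7730e-05 mol/cm^3


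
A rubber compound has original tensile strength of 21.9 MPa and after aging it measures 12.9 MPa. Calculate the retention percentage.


Retention = aged / original * 100
= 12.9 / 21.9 * 100
= 58.9%

58.9%


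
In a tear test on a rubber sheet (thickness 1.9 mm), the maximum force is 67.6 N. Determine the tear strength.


Tear strength = force / thickness
= 67.6 / 1.9
= 35.58 N/mm

35.58 N/mm


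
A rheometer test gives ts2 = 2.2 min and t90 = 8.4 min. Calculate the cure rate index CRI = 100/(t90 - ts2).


CRI = 100 / (t90 - ts2)
= 100 / (8.4 - 2.2)
= 100 / 6.2
= 16.13 min^-1

16.13 min^-1


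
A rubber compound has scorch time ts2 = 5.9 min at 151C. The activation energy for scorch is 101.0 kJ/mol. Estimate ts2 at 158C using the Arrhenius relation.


Convert temperatures: T1 = 151 + 273.15 = 424.15 K, T2 = 158 + 273.15 = 431.15 K
ts2_new = 5.9 * exp(101000 / 8.314 * (1/431.15 - 1/424.15))
1/T2 - 1/T1 = -3.8278e-05
ts2_new = 3.71 min

3.71 min


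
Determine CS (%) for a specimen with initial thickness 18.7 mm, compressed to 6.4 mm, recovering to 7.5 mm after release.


CS = (t0 - recovered) / (t0 - ts) * 100
= (18.7 - 7.5) / (18.7 - 6.4) * 100
= 11.2 / 12.3 * 100
= 91.1%

91.1%


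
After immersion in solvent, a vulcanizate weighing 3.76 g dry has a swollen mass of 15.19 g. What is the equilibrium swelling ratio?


Q = W_swollen / W_dry
Q = 15.19 / 3.76
Q = 4.04

Q = 4.04


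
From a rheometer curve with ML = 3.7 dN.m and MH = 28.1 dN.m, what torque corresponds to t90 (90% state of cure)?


M90 = ML + 0.9 * (MH - ML)
M90 = 3.7 + 0.9 * (28.1 - 3.7)
M90 = 3.7 + 0.9 * 24.4
M90 = 25.66 dN.m

25.66 dN.m


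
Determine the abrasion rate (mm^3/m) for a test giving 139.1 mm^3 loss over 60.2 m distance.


Rate = volume_loss / distance
= 139.1 / 60.2
= 2.311 mm^3/m

2.311 mm^3/m


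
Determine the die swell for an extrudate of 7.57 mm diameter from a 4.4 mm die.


Die swell ratio = D_extrudate / D_die
= 7.57 / 4.4
= 1.72

Die swell = 1.72


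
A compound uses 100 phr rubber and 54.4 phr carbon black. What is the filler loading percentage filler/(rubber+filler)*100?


Filler % = filler / (rubber + filler) * 100
= 54.4 / (100 + 54.4) * 100
= 54.4 / 154.4 * 100
= 35.23%

35.23%


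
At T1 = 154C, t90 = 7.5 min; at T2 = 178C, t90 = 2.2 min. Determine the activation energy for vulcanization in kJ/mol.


T1 = 427.15 K, T2 = 451.15 K
1/T1 - 1/T2 = 1.2454e-04
ln(t1/t2) = ln(7.5/2.2) = 1.2264
Ea = 8.314 * 1.2264 / 1.2454e-04 = 81874.4625 J/mol
Ea = 81.87 kJ/mol

81.87 kJ/mol


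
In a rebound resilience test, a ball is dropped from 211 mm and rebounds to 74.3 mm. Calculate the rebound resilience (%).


Resilience = h_rebound / h_drop * 100
= 74.3 / 211 * 100
= 35.2%

35.2%


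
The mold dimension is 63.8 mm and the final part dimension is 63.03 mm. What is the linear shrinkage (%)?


Shrinkage = (mold - part) / mold * 100
= (63.8 - 63.03) / 63.8 * 100
= 0.77 / 63.8 * 100
= 1.21%

1.21%


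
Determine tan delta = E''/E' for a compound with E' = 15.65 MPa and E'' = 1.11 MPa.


tan delta = E'' / E'
= 1.11 / 15.65
= 0.0709

tan delta = 0.0709


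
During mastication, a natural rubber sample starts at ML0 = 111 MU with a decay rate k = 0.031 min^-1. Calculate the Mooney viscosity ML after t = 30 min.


ML = ML0 * exp(-k * t)
ML = 111 * exp(-0.031 * 30)
ML = 111 * 0.3946
ML = 43.8 MU

43.8 MU


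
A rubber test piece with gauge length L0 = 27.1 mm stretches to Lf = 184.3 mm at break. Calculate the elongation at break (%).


Elongation = (Lf - L0) / L0 * 100
= (184.3 - 27.1) / 27.1 * 100
= 157.2 / 27.1 * 100
= 580.1%

580.1%


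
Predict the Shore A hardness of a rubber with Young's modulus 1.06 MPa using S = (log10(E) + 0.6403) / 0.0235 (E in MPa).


log10(E) = 0.0235*S - 0.6403  =>  S = (log10(E) + 0.6403) / 0.0235
log10(1.06) = 0.025306
S = (0.025306 + 0.6403) / 0.0235 = 0.665606 / 0.0235
S = 28.3

Shore A = 28.3


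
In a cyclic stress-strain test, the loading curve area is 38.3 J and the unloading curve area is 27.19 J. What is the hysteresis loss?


Hysteresis loss = loading - unloading
= 38.3 - 27.19
= 11.11 J

11.11 J


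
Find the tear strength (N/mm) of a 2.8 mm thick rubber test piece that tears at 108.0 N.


Tear strength = force / thickness
= 108.0 / 2.8
= 38.57 N/mm

38.57 N/mm


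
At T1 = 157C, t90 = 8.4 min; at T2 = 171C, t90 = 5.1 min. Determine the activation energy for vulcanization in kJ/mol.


T1 = 430.15 K, T2 = 444.15 K
1/T1 - 1/T2 = 7.3279e-05
ln(t1/t2) = ln(8.4/5.1) = 0.4990
Ea = 8.314 * 0.4990 / 7.3279e-05 = 56614.0775 J/mol
Ea = 56.61 kJ/mol

56.61 kJ/mol


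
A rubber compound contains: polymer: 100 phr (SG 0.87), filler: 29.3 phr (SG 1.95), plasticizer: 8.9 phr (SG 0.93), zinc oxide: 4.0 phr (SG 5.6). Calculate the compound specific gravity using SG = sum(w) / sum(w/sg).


Sum of weights = 142.2
Volume contributions:
  polymer: 100/0.87 = 114.9425
  filler: 29.3/1.95 = 15.0256
  plasticizer: 8.9/0.93 = 9.5699
  zinc oxide: 4.0/5.6 = 0.7143
Sum of volumes = 140.2523
SG = 142.2 / 140.2523 = 1.014

SG = 1.014


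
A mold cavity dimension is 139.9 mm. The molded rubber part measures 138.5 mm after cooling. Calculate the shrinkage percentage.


Shrinkage = (mold - part) / mold * 100
= (139.9 - 138.5) / 139.9 * 100
= 1.4 / 139.9 * 100
= 1.0%

1.0%


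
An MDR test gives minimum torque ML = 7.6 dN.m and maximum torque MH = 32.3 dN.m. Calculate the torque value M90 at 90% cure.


M90 = ML + 0.9 * (MH - ML)
M90 = 7.6 + 0.9 * (32.3 - 7.6)
M90 = 7.6 + 0.9 * 24.7
M90 = 29.83 dN.m

29.83 dN.m


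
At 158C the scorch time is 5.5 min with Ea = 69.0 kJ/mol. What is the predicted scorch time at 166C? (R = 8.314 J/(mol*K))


Convert temperatures: T1 = 158 + 273.15 = 431.15 K, T2 = 166 + 273.15 = 439.15 K
ts2_new = 5.5 * exp(69000 / 8.314 * (1/439.15 - 1/431.15))
1/T2 - 1/T1 = -4.2252e-05
ts2_new = 3.87 min

3.87 min


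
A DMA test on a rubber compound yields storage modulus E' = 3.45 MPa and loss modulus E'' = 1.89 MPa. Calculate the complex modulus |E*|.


|E*| = sqrt(E'^2 + E''^2)
= sqrt(3.45^2 + 1.89^2)
= sqrt(11.9025 + 3.5721)
= 3.934 MPa

3.934 MPa


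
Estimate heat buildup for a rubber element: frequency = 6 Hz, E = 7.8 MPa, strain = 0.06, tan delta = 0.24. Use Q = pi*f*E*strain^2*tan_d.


Q = pi * f * E * strain^2 * tan_d
= pi * 6 * 7.8 * 0.06^2 * 0.24
= pi * 6 * 7.8 * 0.0036 * 0.24
= 0.1270

Q = 0.1270


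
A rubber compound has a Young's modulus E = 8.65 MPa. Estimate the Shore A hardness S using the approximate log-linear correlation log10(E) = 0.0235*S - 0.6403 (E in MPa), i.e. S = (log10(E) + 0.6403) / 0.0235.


log10(E) = 0.0235*S - 0.6403  =>  S = (log10(E) + 0.6403) / 0.0235
log10(8.65) = 0.937016
S = (0.937016 + 0.6403) / 0.0235 = 1.577316 / 0.0235
S = 67.1

Shore A = 67.1


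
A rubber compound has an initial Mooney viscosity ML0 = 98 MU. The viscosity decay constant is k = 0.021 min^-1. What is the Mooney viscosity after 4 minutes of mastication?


ML = ML0 * exp(-k * t)
ML = 98 * exp(-0.021 * 4)
ML = 98 * 0.9194
ML = 90.1 MU

90.1 MU


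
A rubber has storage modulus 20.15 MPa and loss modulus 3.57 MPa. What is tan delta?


tan delta = E'' / E'
= 3.57 / 20.15
= 0.1772

tan delta = 0.1772


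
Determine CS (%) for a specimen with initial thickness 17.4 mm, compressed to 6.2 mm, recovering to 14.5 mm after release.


CS = (t0 - recovered) / (t0 - ts) * 100
= (17.4 - 14.5) / (17.4 - 6.2) * 100
= 2.9 / 11.2 * 100
= 25.9%

25.9%


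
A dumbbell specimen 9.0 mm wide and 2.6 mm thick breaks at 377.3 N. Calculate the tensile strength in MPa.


Area = width * thickness = 9.0 * 2.6 = 23.4 mm^2
TS = force / area = 377.3 / 23.4 = 16.12 MPa

16.12 MPa


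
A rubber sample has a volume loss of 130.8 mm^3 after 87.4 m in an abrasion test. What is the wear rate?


Rate = volume_loss / distance
= 130.8 / 87.4
= 1.497 mm^3/m

1.497 mm^3/m


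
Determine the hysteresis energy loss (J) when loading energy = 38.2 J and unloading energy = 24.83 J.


Hysteresis loss = loading - unloading
= 38.2 - 24.83
= 13.37 J

13.37 J


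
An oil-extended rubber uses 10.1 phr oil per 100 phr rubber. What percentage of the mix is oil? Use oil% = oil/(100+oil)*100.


Oil % = oil / (100 + oil) * 100
= 10.1 / (100 + 10.1) * 100
= 10.1 / 110.1 * 100
= 9.17%

9.17%


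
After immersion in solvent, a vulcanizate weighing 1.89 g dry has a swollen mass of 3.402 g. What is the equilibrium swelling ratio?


Q = W_swollen / W_dry
Q = 3.402 / 1.89
Q = 1.8

Q = 1.8


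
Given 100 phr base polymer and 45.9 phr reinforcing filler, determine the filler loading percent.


Filler % = filler / (rubber + filler) * 100
= 45.9 / (100 + 45.9) * 100
= 45.9 / 145.9 * 100
= 31.46%

31.46%


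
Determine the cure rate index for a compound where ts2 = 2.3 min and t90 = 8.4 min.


CRI = 100 / (t90 - ts2)
= 100 / (8.4 - 2.3)
= 100 / 6.1
= 16.39 min^-1

16.39 min^-1


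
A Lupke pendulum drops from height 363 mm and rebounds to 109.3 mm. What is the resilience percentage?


Resilience = h_rebound / h_drop * 100
= 109.3 / 363 * 100
= 30.1%

30.1%


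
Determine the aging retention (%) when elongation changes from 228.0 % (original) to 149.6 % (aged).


Retention = aged / original * 100
= 149.6 / 228.0 * 100
= 65.6%

65.6%


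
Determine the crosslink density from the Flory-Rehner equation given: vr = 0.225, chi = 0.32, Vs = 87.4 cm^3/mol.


ln(1 - vr) = ln(1 - 0.225) = -0.2549
Numerator = -((-0.2549) + 0.225 + 0.32 * 0.225^2) = 0.0137
Denominator = 87.4 * (0.225^(1/3) - 0.225/2) = 43.3259
nu = 0.0137 / 43.3259 = 3.1603e-04 mol/cm^3

3.1603e-04 mol/cm^3


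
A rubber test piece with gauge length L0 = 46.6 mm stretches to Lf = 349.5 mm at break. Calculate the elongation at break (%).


Elongation = (Lf - L0) / L0 * 100
= (349.5 - 46.6) / 46.6 * 100
= 302.9 / 46.6 * 100
= 650.0%

650.0%


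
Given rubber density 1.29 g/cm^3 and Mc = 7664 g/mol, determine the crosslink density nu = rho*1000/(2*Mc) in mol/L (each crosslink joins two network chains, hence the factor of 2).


nu = rho * 1000 / (2 * Mc)
nu = 1.29 * 1000 / (2 * 7664)
nu = 1290.0 / 15328
nu = 0.0842 mol/L

0.0842 mol/L


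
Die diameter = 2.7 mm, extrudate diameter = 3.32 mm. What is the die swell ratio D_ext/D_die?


Die swell ratio = D_extrudate / D_die
= 3.32 / 2.7
= 1.23

Die swell = 1.23


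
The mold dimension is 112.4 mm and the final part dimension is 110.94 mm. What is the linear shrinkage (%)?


Shrinkage = (mold - part) / mold * 100
= (112.4 - 110.94) / 112.4 * 100
= 1.46 / 112.4 * 100
= 1.3%

1.3%


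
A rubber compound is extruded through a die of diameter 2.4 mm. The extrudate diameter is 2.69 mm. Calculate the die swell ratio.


Die swell ratio = D_extrudate / D_die
= 2.69 / 2.4
= 1.121

Die swell = 1.121


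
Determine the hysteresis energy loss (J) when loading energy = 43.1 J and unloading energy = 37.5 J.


Hysteresis loss = loading - unloading
= 43.1 - 37.5
= 5.6 J

5.6 J


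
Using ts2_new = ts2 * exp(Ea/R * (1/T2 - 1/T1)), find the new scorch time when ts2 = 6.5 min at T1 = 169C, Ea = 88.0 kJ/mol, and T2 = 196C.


Convert temperatures: T1 = 169 + 273.15 = 442.15 K, T2 = 196 + 273.15 = 469.15 K
ts2_new = 6.5 * exp(88000 / 8.314 * (1/469.15 - 1/442.15))
1/T2 - 1/T1 = -1.3016e-04
ts2_new = 1.64 min

1.64 min


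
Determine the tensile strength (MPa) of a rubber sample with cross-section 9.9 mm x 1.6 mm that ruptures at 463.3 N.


Area = width * thickness = 9.9 * 1.6 = 15.84 mm^2
TS = force / area = 463.3 / 15.84 = 29.25 MPa

29.25 MPa


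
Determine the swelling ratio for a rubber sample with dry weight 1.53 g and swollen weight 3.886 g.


Q = W_swollen / W_dry
Q = 3.886 / 1.53
Q = 2.54

Q = 2.54


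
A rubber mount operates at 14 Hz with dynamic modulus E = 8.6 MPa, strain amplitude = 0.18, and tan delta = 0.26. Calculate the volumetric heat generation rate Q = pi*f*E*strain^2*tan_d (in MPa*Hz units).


Q = pi * f * E * strain^2 * tan_d
= pi * 14 * 8.6 * 0.18^2 * 0.26
= pi * 14 * 8.6 * 0.0324 * 0.26
= 3.1864

Q = 3.1864


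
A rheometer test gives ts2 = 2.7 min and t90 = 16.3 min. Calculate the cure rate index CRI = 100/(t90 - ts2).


CRI = 100 / (t90 - ts2)
= 100 / (16.3 - 2.7)
= 100 / 13.6
= 7.35 min^-1

7.35 min^-1


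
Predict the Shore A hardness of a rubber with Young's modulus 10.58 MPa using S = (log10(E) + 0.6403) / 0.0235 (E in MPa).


log10(E) = 0.0235*S - 0.6403  =>  S = (log10(E) + 0.6403) / 0.0235
log10(10.58) = 1.024486
S = (1.024486 + 0.6403) / 0.0235 = 1.664786 / 0.0235
S = 70.8

Shore A = 70.8


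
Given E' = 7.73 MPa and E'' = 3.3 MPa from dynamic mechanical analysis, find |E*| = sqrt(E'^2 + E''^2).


|E*| = sqrt(E'^2 + E''^2)
= sqrt(7.73^2 + 3.3^2)
= sqrt(59.7529 + 10.8900)
= 8.405 MPa

8.405 MPa


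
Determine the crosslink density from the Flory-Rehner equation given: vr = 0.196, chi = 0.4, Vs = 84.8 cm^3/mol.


ln(1 - vr) = ln(1 - 0.196) = -0.2182
Numerator = -((-0.2182) + 0.196 + 0.4 * 0.196^2) = 0.0068
Denominator = 84.8 * (0.196^(1/3) - 0.196/2) = 40.9481
nu = 0.0068 / 40.9481 = 1.6581e-04 mol/cm^3

1.6581e-04 mol/cm^3


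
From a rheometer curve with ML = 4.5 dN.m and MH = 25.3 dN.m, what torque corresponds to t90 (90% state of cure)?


M90 = ML + 0.9 * (MH - ML)
M90 = 4.5 + 0.9 * (25.3 - 4.5)
M90 = 4.5 + 0.9 * 20.8
M90 = 23.22 dN.m

23.22 dN.m


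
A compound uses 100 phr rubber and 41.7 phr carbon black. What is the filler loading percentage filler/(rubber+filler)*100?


Filler % = filler / (rubber + filler) * 100
= 41.7 / (100 + 41.7) * 100
= 41.7 / 141.7 * 100
= 29.43%

29.43%


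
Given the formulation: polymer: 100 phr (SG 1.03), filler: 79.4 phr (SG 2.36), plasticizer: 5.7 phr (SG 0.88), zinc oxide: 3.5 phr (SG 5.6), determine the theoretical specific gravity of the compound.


Sum of weights = 188.6
Volume contributions:
  polymer: 100/1.03 = 97.0874
  filler: 79.4/2.36 = 33.6441
  plasticizer: 5.7/0.88 = 6.4773
  zinc oxide: 3.5/5.6 = 0.6250
Sum of volumes = 137.8337
SG = 188.6 / 137.8337 = 1.368

SG = 1.368


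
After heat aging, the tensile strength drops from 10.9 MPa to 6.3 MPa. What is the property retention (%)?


Retention = aged / original * 100
= 6.3 / 10.9 * 100
= 57.8%

57.8%


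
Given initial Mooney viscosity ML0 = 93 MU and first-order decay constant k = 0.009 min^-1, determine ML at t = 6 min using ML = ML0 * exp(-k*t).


ML = ML0 * exp(-k * t)
ML = 93 * exp(-0.009 * 6)
ML = 93 * 0.9474
ML = 88.11 MU

88.11 MU


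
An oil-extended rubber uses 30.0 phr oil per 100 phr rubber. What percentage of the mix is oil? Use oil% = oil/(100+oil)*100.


Oil % = oil / (100 + oil) * 100
= 30.0 / (100 + 30.0) * 100
= 30.0 / 130.0 * 100
= 23.08%

23.08%


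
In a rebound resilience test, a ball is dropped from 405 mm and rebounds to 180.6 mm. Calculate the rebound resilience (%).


Resilience = h_rebound / h_drop * 100
= 180.6 / 405 * 100
= 44.6%

44.6%


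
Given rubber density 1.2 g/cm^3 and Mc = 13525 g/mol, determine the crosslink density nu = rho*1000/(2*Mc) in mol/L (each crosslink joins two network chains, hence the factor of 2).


nu = rho * 1000 / (2 * Mc)
nu = 1.2 * 1000 / (2 * 13525)
nu = 1200.0 / 27050
nu = 0.0444 mol/L

0.0444 mol/L


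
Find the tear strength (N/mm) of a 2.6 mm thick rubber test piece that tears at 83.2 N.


Tear strength = force / thickness
= 83.2 / 2.6
= 32.0 N/mm

32.0 N/mm


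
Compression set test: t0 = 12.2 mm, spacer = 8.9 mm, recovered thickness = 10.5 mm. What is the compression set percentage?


CS = (t0 - recovered) / (t0 - ts) * 100
= (12.2 - 10.5) / (12.2 - 8.9) * 100
= 1.7 / 3.3 * 100
= 51.5%

51.5%


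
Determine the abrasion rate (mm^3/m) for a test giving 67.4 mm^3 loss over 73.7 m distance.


Rate = volume_loss / distance
= 67.4 / 73.7
= 0.915 mm^3/m

0.915 mm^3/m


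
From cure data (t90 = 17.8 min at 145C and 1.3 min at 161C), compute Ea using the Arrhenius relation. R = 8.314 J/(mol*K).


T1 = 418.15 K, T2 = 434.15 K
1/T1 - 1/T2 = 8.8135e-05
ln(t1/t2) = ln(17.8/1.3) = 2.6168
Ea = 8.314 * 2.6168 / 8.8135e-05 = 246852.8524 J/mol
Ea = 246.85 kJ/mol

246.85 kJ/mol


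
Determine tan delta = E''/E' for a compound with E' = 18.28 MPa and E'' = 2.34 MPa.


tan delta = E'' / E'
= 2.34 / 18.28
= 0.128

tan delta = 0.128


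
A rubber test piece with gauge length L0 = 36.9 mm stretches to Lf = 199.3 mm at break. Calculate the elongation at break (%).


Elongation = (Lf - L0) / L0 * 100
= (199.3 - 36.9) / 36.9 * 100
= 162.4 / 36.9 * 100
= 440.1%

440.1%


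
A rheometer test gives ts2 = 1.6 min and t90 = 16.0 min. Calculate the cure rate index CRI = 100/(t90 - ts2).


CRI = 100 / (t90 - ts2)
= 100 / (16.0 - 1.6)
= 100 / 14.4
= 6.94 min^-1

6.94 min^-1


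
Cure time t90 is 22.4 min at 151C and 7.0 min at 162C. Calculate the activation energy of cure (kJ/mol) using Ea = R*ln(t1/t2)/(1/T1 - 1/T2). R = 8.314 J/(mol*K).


T1 = 424.15 K, T2 = 435.15 K
1/T1 - 1/T2 = 5.9598e-05
ln(t1/t2) = ln(22.4/7.0) = 1.1632
Ea = 8.314 * 1.1632 / 5.9598e-05 = 162260.1307 J/mol
Ea = 162.26 kJ/mol

162.26 kJ/mol


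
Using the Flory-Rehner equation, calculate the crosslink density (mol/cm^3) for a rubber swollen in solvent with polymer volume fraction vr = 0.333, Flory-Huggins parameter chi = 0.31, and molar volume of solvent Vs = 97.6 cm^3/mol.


ln(1 - vr) = ln(1 - 0.333) = -0.4050
Numerator = -((-0.4050) + 0.333 + 0.31 * 0.333^2) = 0.0376
Denominator = 97.6 * (0.333^(1/3) - 0.333/2) = 51.3991
nu = 0.0376 / 51.3991 = 7.3133e-04 mol/cm^3

7.3133e-04 mol/cm^3


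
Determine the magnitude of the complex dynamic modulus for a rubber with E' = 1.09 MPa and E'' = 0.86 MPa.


|E*| = sqrt(E'^2 + E''^2)
= sqrt(1.09^2 + 0.86^2)
= sqrt(1.1881 + 0.7396)
= 1.388 MPa

1.388 MPa


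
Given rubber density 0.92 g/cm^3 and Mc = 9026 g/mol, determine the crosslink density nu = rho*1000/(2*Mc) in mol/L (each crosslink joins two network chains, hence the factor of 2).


nu = rho * 1000 / (2 * Mc)
nu = 0.92 * 1000 / (2 * 9026)
nu = 920.0 / 18052
nu = 0.0510 mol/L

0.0510 mol/L


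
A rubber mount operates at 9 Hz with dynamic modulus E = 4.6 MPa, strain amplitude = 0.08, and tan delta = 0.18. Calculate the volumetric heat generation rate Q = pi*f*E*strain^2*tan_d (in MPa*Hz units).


Q = pi * f * E * strain^2 * tan_d
= pi * 9 * 4.6 * 0.08^2 * 0.18
= pi * 9 * 4.6 * 0.0064 * 0.18
= 0.1498

Q = 0.1498


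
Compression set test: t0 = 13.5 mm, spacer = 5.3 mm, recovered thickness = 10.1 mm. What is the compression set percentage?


CS = (t0 - recovered) / (t0 - ts) * 100
= (13.5 - 10.1) / (13.5 - 5.3) * 100
= 3.4 / 8.2 * 100
= 41.5%

41.5%


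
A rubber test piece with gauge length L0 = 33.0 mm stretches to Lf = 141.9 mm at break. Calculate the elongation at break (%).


Elongation = (Lf - L0) / L0 * 100
= (141.9 - 33.0) / 33.0 * 100
= 108.9 / 33.0 * 100
= 330.0%

330.0%


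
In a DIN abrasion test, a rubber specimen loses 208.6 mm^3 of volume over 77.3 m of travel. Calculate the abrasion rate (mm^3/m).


Rate = volume_loss / distance
= 208.6 / 77.3
= 2.699 mm^3/m

2.699 mm^3/m


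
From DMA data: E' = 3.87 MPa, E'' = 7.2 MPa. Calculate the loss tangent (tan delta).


tan delta = E'' / E'
= 7.2 / 3.87
= 1.8605

tan delta = 1.8605


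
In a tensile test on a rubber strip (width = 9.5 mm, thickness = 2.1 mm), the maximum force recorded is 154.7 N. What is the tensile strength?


Area = width * thickness = 9.5 * 2.1 = 19.95 mm^2
TS = force / area = 154.7 / 19.95 = 7.75 MPa

7.75 MPa


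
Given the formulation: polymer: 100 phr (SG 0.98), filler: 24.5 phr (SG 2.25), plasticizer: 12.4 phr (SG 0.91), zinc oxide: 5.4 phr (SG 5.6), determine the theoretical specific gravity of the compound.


Sum of weights = 142.3
Volume contributions:
  polymer: 100/0.98 = 102.0408
  filler: 24.5/2.25 = 10.8889
  plasticizer: 12.4/0.91 = 13.6264
  zinc oxide: 5.4/5.6 = 0.9643
Sum of volumes = 127.5204
SG = 142.3 / 127.5204 = 1.116

SG = 1.116


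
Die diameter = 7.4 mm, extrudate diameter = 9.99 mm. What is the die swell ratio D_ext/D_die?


Die swell ratio = D_extrudate / D_die
= 9.99 / 7.4
= 1.35

Die swell = 1.35


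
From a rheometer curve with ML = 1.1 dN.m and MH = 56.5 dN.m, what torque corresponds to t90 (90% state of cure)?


M90 = ML + 0.9 * (MH - ML)
M90 = 1.1 + 0.9 * (56.5 - 1.1)
M90 = 1.1 + 0.9 * 55.4
M90 = 50.96 dN.m

50.96 dN.m


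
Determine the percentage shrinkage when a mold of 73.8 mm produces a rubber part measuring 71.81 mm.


Shrinkage = (mold - part) / mold * 100
= (73.8 - 71.81) / 73.8 * 100
= 1.99 / 73.8 * 100
= 2.7%

2.7%


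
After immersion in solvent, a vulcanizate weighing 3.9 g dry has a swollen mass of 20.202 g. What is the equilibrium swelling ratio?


Q = W_swollen / W_dry
Q = 20.202 / 3.9
Q = 5.18

Q = 5.18


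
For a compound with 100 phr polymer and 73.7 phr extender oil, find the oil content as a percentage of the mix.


Oil % = oil / (100 + oil) * 100
= 73.7 / (100 + 73.7) * 100
= 73.7 / 173.7 * 100
= 42.43%

42.43%


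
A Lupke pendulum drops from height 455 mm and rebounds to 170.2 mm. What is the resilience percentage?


Resilience = h_rebound / h_drop * 100
= 170.2 / 455 * 100
= 37.4%

37.4%


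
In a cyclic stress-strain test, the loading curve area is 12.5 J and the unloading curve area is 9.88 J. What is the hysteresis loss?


Hysteresis loss = loading - unloading
= 12.5 - 9.88
= 2.62 J

2.62 J


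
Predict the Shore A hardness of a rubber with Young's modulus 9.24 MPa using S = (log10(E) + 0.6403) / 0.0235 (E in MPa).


log10(E) = 0.0235*S - 0.6403  =>  S = (log10(E) + 0.6403) / 0.0235
log10(9.24) = 0.965672
S = (0.965672 + 0.6403) / 0.0235 = 1.605972 / 0.0235
S = 68.3

Shore A = 68.3
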